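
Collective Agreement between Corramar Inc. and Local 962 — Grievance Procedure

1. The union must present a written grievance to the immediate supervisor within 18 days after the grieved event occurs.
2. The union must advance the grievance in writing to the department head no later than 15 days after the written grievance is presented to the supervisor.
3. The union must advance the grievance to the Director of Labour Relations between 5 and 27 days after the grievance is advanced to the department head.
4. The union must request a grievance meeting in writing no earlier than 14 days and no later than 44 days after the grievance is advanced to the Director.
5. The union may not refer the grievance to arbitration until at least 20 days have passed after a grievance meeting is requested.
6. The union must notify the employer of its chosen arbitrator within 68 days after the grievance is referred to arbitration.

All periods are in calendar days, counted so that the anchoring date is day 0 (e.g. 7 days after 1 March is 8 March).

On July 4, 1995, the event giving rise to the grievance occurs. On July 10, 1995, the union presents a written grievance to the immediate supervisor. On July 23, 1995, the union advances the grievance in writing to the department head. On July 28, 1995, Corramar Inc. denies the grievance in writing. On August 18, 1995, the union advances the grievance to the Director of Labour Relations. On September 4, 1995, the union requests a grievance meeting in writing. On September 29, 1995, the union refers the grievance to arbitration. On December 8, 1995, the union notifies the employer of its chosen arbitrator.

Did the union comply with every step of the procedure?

Step 1 — counting 18 days from July 4, 1995 (when the grieved event occurs) gives a deadline of July 22, 1995; July 10, 1995 is within that limit.
Step 2 — counting 15 days from July 10, 1995 (when the written grievance is presented to the supervisor) gives a deadline of July 25, 1995; completed July 23, 1995, before the deadline.
Step 3 — 5 and 27 days from July 23, 1995 (when the grievance is advanced to the department head) are July 28, 1995 and August 19, 1995 respectively; August 18, 1995 falls inside that range.
Step 4 — 14 and 44 days from August 18, 1995 (when the grievance is advanced to the Director) are September 1, 1995 and October 1, 1995 respectively; done September 4, 1995, which is between those dates.
Step 5 — must wait 20 days from September 4, 1995 (when a grievance meeting is requested), so not before September 24, 1995; done September 29, 1995, after the minimum wait.
Step 6 — counting 68 days from September 29, 1995 (when the grievance is referred to arbitration) gives a deadline of December 6, 1995; December 8, 1995 misses that deadline by 2 days.
The procedure was therefore not followed at step 6.

No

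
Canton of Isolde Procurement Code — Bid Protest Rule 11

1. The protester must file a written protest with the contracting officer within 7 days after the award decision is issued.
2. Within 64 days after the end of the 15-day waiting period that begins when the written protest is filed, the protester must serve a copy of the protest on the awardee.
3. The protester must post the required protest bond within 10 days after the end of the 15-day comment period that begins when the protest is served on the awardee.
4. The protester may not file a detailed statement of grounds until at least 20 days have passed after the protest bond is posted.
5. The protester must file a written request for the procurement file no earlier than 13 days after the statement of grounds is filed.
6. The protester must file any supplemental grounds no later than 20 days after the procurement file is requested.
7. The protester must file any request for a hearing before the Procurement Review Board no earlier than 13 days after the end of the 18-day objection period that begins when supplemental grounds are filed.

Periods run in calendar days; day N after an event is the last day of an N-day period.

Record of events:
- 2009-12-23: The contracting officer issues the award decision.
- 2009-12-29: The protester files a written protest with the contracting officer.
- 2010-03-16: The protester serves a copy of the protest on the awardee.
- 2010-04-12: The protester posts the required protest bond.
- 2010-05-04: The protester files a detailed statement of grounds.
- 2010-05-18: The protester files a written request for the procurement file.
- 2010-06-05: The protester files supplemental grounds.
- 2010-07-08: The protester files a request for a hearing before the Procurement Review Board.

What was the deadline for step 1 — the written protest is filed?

Step 1 runs from 2009-12-23, when the award decision is issued. 7 days after 2009-12-23 is 2009-12-30.

2009-12-30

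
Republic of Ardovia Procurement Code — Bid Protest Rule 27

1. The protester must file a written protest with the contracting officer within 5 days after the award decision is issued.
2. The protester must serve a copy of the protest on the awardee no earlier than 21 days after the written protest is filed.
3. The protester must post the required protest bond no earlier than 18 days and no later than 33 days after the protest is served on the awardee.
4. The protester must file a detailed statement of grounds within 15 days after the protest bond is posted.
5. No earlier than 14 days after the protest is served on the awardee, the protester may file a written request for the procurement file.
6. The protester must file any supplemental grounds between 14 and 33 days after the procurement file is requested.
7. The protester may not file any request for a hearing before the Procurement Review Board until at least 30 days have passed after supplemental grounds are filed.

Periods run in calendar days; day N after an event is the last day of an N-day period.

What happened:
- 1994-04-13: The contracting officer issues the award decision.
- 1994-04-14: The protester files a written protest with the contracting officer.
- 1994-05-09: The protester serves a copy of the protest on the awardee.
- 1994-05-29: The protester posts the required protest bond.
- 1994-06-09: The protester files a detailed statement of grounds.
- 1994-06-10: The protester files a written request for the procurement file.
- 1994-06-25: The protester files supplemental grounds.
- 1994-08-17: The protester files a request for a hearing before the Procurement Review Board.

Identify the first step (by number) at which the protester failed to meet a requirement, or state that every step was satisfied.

(1) due by 1994-04-13 + 5 days = 1994-04-18; done 1994-04-14 — timely.
(2) permitted from 1994-04-14 + 21 days = 1994-05-05 onward; done 1994-05-09, after the minimum wait.
(3) the permitted window runs from 1994-05-09 + 18 = 1994-05-27 to 1994-05-09 + 33 = 1994-06-11; done 1994-05-29, which is between those dates.
(4) due by 1994-05-29 + 15 days = 1994-06-13; done 1994-06-09 — timely.
(5) permitted from 1994-05-09 + 14 days = 1994-05-23 onward; done 1994-06-10 — permitted.
(6) the permitted window runs from 1994-06-10 + 14 = 1994-06-24 to 1994-06-10 + 33 = 1994-07-13; done 1994-06-25 — within the window.
(7) permitted from 1994-06-25 + 30 days = 1994-07-25 onward; 1994-08-17 is on or after that date.

None — every step was satisfied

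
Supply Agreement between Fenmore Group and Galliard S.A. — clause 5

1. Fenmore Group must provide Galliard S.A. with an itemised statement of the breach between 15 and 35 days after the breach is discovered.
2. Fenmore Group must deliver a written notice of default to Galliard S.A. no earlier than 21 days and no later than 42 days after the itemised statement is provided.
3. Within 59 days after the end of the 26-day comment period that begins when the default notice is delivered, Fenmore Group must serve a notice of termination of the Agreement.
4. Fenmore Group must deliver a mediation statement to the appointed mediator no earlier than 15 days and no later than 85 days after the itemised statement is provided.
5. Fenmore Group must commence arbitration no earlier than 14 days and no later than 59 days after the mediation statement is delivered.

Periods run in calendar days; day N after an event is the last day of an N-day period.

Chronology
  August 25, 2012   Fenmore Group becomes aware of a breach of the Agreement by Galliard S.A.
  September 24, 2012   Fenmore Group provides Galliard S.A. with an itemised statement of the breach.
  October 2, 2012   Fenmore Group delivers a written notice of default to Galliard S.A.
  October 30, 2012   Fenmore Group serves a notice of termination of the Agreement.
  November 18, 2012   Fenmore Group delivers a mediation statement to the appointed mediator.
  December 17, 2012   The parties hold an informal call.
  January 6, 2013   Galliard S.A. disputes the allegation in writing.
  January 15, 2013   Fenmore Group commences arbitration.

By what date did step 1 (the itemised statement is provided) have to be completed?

September 29, 2012

Step 1 runs from August 25, 2012, when the breach is discovered. The window is 15–35 days after August 25, 2012; it closes on September 29, 2012.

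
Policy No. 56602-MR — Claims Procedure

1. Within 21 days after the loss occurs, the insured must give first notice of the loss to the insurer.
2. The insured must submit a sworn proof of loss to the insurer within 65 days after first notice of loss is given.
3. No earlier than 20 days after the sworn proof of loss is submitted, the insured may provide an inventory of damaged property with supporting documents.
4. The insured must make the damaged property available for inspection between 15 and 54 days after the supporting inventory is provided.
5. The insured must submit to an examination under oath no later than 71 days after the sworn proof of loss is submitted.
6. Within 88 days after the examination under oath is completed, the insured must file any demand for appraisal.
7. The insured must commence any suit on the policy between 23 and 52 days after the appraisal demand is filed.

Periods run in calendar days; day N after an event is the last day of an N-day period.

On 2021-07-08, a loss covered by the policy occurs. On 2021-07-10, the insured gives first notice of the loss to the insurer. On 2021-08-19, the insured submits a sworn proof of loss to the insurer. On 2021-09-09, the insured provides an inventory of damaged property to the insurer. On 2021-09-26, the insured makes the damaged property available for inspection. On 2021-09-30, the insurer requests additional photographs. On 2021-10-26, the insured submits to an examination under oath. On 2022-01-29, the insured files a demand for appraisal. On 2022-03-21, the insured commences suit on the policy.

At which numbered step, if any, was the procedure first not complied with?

Step 1: 21 days after 2021-07-08 (when the loss occurs) is 2021-07-29; done 2021-07-10 — timely.
Step 2: 65 days after 2021-07-10 (when first notice of loss is given) is 2021-09-13; 2021-08-19 is within that limit.
Step 3: the earliest permitted date is 20 days after 2021-08-19 (when the sworn proof of loss is submitted), i.e. 2021-09-08; 2021-09-09 is on or after that date.
Step 4: the window is 15–54 days after 2021-09-09 (when the supporting inventory is provided), so 2021-09-24 through 2021-11-02; done 2021-09-26 — within the window.
Step 5: 71 days after 2021-08-19 (when the sworn proof of loss is submitted) is 2021-10-29; done 2021-10-26 — timely.
Step 6: 88 days after 2021-10-26 (when the examination under oath is completed) is 2022-01-22; not done until 2022-01-29, 7 days after the deadline.

Step 6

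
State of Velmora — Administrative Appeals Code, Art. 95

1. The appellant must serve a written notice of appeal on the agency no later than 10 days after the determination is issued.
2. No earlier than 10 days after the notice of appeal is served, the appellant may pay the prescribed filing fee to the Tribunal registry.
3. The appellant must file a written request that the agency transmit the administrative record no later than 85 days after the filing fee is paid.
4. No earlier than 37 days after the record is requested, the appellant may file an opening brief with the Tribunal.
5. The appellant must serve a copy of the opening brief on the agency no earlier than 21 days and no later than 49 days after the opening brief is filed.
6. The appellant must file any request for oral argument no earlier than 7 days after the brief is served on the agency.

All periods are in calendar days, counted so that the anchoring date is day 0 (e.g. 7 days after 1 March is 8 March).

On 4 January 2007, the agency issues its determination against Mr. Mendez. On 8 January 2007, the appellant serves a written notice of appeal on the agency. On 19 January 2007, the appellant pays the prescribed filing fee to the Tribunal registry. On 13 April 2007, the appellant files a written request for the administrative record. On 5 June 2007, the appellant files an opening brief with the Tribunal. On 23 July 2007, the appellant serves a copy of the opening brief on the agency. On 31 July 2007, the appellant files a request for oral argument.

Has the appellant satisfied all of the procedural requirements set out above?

Yes

Step 1 — counting 10 days from 4 January 2007 (when the determination is issued) gives a deadline of 14 January 2007; 8 January 2007 is within that limit.
Step 2 — must wait 10 days from 8 January 2007 (when the notice of appeal is served), so not before 18 January 2007; done 19 January 2007 — permitted.
Step 3 — counting 85 days from 19 January 2007 (when the filing fee is paid) gives a deadline of 14 April 2007; 13 April 2007 is within that limit.
Step 4 — must wait 37 days from 13 April 2007 (when the record is requested), so not before 20 May 2007; done 5 June 2007 — permitted.
Step 5 — 21 and 49 days from 5 June 2007 (when the opening brief is filed) are 26 June 2007 and 24 July 2007 respectively; done 23 July 2007, which is between those dates.
Step 6 — must wait 7 days from 23 July 2007 (when the brief is served on the agency), so not before 30 July 2007; 31 July 2007 is on or after that date.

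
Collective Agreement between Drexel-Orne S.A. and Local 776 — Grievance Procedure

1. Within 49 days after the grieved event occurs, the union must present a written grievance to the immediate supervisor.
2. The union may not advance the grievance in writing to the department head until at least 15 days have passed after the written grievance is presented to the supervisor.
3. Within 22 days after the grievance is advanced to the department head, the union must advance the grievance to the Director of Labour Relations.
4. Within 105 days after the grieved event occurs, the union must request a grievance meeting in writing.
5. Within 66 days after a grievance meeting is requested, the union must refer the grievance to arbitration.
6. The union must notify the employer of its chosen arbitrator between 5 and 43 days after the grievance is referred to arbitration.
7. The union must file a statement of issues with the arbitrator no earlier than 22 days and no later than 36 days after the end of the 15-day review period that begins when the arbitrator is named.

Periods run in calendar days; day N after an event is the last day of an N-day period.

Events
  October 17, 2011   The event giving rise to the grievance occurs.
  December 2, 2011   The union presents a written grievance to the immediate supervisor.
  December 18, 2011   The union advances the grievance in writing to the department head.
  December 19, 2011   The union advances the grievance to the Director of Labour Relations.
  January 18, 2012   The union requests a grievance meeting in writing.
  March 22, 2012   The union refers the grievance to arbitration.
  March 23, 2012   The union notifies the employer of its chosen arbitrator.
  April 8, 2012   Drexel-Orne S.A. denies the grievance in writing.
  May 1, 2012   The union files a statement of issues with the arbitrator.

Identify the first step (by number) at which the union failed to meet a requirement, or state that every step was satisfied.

Step 6

Step 1 — counting 49 days from October 17, 2011 (when the grieved event occurs) gives a deadline of December 5, 2011; completed December 2, 2011, before the deadline.
Step 2 — must wait 15 days from December 2, 2011 (when the written grievance is presented to the supervisor), so not before December 17, 2011; December 18, 2011 is on or after that date.
Step 3 — counting 22 days from December 18, 2011 (when the grievance is advanced to the department head) gives a deadline of January 9, 2012; December 19, 2011 is within that limit.
Step 4 — counting 105 days from October 17, 2011 (when the grieved event occurs) gives a deadline of January 30, 2012; completed January 18, 2012, before the deadline.
Step 5 — counting 66 days from January 18, 2012 (when a grievance meeting is requested) gives a deadline of March 24, 2012; done March 22, 2012 — timely.
Step 6 — 5 and 43 days from March 22, 2012 (when the grievance is referred to arbitration) are March 27, 2012 and May 4, 2012 respectively; done March 23, 2012 — 4 days before the window opened.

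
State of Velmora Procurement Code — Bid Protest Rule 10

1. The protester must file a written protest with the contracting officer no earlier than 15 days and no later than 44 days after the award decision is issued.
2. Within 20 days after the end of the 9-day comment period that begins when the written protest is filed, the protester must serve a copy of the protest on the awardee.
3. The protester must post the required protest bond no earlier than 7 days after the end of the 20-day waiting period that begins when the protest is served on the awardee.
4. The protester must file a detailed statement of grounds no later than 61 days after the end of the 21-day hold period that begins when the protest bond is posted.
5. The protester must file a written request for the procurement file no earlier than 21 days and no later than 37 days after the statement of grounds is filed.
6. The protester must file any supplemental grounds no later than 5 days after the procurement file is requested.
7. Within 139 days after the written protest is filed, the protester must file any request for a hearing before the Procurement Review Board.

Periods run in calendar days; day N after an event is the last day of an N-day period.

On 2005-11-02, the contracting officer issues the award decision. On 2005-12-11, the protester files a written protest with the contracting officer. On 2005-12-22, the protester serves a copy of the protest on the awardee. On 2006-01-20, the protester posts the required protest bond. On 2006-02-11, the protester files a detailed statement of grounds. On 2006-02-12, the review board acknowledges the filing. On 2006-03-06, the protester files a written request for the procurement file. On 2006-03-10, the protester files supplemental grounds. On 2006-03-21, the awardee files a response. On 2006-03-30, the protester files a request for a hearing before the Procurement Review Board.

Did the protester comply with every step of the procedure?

Step 1 — 15 and 44 days from 2005-11-02 (when the award decision is issued) are 2005-11-17 and 2005-12-16 respectively; done 2005-12-11 — within the window.
Step 2 — counting 20 days from 2005-12-20 (end of the 9-day comment period, which began when the written protest is filed on 2005-12-11) gives a deadline of 2006-01-09; completed 2005-12-22, before the deadline.
Step 3 — must wait 7 days from 2006-01-11 (end of the 20-day waiting period, which began when the protest is served on the awardee on 2005-12-22), so not before 2006-01-18; 2006-01-20 is on or after that date.
Step 4 — counting 61 days from 2006-02-10 (end of the 21-day hold period, which began when the protest bond is posted on 2006-01-20) gives a deadline of 2006-04-12; completed 2006-02-11, before the deadline.
Step 5 — 21 and 37 days from 2006-02-11 (when the statement of grounds is filed) are 2006-03-04 and 2006-03-20 respectively; done 2006-03-06 — within the window.
Step 6 — counting 5 days from 2006-03-06 (when the procurement file is requested) gives a deadline of 2006-03-11; done 2006-03-10 — timely.
Step 7 — counting 139 days from 2005-12-11 (when the written protest is filed) gives a deadline of 2006-04-29; done 2006-03-30 — timely.

Yes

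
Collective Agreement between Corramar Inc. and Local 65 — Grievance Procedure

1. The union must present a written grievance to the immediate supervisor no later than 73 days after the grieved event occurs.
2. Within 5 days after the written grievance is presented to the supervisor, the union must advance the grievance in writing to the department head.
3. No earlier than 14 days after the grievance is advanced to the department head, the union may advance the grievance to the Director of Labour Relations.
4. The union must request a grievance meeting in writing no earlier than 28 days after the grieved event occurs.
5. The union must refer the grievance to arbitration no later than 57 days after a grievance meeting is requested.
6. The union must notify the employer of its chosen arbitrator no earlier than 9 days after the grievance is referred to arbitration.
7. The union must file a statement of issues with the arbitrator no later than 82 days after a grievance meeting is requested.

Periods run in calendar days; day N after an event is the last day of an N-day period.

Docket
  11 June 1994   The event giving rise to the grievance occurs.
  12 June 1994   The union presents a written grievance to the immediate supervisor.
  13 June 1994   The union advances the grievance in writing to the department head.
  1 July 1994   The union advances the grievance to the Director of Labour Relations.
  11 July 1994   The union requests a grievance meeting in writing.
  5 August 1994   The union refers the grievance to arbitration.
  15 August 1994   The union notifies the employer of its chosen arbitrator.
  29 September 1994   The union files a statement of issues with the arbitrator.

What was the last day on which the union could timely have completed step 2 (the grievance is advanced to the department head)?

17 June 1994

Step 2 runs from 12 June 1994, when the written grievance is presented to the supervisor. 5 days after 12 June 1994 is 17 June 1994.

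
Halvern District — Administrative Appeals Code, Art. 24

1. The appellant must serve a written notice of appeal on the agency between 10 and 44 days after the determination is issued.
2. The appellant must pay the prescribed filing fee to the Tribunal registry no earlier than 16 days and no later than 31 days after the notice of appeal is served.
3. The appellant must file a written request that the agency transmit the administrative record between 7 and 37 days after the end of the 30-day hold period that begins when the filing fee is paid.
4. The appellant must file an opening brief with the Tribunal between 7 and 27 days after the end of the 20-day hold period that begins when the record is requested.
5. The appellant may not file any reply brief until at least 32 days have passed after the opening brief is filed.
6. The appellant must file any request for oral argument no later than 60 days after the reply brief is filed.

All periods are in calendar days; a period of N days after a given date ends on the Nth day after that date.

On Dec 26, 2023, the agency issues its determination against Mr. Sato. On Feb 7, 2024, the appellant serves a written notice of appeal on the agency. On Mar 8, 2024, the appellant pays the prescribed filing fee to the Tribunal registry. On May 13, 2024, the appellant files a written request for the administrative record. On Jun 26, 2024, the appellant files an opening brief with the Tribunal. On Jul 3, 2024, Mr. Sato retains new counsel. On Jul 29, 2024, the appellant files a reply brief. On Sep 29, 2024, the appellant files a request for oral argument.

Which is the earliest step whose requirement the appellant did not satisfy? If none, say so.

Step 1 — 10 and 44 days from Dec 26, 2023 (when the determination is issued) are Jan 5, 2024 and Feb 8, 2024 respectively; done Feb 7, 2024 — within the window.
Step 2 — 16 and 31 days from Feb 7, 2024 (when the notice of appeal is served) are Feb 23, 2024 and Mar 9, 2024 respectively; done Mar 8, 2024 — within the window.
Step 3 — 7 and 37 days from Apr 7, 2024 (end of the 30-day hold period, which began when the filing fee is paid on Mar 8, 2024) are Apr 14, 2024 and May 14, 2024 respectively; May 13, 2024 falls inside that range.
Step 4 — 7 and 27 days from Jun 2, 2024 (end of the 20-day hold period, which began when the record is requested on May 13, 2024) are Jun 9, 2024 and Jun 29, 2024 respectively; done Jun 26, 2024 — within the window.
Step 5 — must wait 32 days from Jun 26, 2024 (when the opening brief is filed), so not before Jul 28, 2024; done Jul 29, 2024, after the minimum wait.
Step 6 — counting 60 days from Jul 29, 2024 (when the reply brief is filed) gives a deadline of Sep 27, 2024; done Sep 29, 2024 — 2 days late.
The analysis stops there.

Step 6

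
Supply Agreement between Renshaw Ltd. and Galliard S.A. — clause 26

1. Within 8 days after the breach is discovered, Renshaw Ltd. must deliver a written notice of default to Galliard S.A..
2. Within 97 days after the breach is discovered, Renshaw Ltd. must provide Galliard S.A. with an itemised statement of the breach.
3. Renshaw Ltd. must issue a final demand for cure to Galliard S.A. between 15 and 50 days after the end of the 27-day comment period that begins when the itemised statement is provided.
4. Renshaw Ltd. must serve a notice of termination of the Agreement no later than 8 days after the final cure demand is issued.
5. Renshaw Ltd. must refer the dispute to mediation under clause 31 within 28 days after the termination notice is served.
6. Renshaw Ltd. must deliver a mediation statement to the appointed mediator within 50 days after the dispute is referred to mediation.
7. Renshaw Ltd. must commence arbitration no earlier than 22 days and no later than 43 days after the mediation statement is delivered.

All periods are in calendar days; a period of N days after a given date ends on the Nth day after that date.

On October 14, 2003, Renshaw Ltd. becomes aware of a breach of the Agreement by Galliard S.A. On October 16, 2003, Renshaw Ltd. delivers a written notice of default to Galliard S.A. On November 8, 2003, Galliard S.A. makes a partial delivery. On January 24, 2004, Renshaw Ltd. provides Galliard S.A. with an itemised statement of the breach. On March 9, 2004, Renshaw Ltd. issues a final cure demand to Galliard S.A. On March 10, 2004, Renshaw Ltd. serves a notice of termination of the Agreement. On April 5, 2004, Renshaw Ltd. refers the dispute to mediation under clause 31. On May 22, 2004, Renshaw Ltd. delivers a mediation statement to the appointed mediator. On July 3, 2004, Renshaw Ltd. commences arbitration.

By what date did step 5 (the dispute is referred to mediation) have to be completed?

April 7, 2004

Step 5 runs from March 10, 2004, when the termination notice is served. 28 days after March 10, 2004 is April 7, 2004.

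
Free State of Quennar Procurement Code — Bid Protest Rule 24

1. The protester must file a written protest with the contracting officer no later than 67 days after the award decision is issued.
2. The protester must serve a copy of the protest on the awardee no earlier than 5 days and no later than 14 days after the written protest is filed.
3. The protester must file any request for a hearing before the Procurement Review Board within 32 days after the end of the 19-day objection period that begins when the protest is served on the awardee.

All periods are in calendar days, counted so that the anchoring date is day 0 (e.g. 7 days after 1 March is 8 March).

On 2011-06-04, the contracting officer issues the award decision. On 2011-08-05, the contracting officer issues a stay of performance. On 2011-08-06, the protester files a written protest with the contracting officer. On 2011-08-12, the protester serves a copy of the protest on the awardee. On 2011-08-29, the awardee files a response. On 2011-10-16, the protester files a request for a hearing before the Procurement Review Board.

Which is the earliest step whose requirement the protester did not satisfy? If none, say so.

Step 3

Step 1 — counting 67 days from 2011-06-04 (when the award decision is issued) gives a deadline of 2011-08-10; done 2011-08-06 — timely.
Step 2 — 5 and 14 days from 2011-08-06 (when the written protest is filed) are 2011-08-11 and 2011-08-20 respectively; done 2011-08-12 — within the window.
Step 3 — counting 32 days from 2011-08-31 (end of the 19-day objection period, which began when the protest is served on the awardee on 2011-08-12) gives a deadline of 2011-10-02; 2011-10-16 misses that deadline by 14 days.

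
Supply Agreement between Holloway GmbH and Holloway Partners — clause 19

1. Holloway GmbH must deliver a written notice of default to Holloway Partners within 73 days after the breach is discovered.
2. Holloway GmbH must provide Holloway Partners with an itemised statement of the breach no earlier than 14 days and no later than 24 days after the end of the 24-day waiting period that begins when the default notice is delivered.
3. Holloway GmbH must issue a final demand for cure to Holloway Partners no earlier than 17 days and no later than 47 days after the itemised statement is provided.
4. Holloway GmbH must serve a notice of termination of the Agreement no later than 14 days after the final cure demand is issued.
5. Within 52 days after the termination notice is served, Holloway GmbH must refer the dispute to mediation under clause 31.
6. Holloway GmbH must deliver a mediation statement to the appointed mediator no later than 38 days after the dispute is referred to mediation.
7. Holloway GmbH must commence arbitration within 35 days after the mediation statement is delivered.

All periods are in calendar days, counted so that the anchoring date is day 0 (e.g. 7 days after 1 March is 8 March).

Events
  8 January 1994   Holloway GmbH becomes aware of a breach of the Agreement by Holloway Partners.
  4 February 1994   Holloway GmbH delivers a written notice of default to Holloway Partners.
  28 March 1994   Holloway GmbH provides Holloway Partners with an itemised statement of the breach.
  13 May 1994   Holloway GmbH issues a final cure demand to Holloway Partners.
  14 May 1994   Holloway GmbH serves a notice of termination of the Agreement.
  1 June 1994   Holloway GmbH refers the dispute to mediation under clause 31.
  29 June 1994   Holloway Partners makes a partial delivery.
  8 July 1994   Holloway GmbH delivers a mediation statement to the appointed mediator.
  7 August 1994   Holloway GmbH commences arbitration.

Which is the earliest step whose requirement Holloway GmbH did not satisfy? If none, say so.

Step 2

Step 1 — counting 73 days from 8 January 1994 (when the breach is discovered) gives a deadline of 22 March 1994; done 4 February 1994 — timely.
Step 2 — 14 and 24 days from 28 February 1994 (end of the 24-day waiting period, which began when the default notice is delivered on 4 February 1994) are 14 March 1994 and 24 March 1994 respectively; done 28 March 1994 — 4 days after the window closed.
No need to go further; step 2 was not satisfied.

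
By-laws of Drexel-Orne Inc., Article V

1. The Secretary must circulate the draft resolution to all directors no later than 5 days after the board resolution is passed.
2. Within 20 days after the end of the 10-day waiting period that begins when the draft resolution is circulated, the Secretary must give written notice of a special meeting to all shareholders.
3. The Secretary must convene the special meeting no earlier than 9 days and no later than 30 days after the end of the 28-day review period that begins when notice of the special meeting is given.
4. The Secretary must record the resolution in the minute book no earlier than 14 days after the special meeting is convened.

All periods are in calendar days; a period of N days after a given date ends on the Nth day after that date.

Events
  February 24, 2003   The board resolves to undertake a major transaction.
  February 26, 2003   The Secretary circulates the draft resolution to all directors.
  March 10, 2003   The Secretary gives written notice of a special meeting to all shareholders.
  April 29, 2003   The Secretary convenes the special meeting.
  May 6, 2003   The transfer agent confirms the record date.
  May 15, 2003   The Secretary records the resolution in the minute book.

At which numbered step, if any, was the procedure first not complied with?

(1) due by February 24, 2003 + 5 days = March 1, 2003; February 26, 2003 is within that limit.
(2) due by March 8, 2003 + 20 days = March 28, 2003; completed March 10, 2003, before the deadline.
(3) the permitted window runs from April 7, 2003 + 9 = April 16, 2003 to April 7, 2003 + 30 = May 7, 2003; April 29, 2003 falls inside that range.
(4) permitted from April 29, 2003 + 14 days = May 13, 2003 onward; May 15, 2003 is on or after that date.

None — every step was satisfied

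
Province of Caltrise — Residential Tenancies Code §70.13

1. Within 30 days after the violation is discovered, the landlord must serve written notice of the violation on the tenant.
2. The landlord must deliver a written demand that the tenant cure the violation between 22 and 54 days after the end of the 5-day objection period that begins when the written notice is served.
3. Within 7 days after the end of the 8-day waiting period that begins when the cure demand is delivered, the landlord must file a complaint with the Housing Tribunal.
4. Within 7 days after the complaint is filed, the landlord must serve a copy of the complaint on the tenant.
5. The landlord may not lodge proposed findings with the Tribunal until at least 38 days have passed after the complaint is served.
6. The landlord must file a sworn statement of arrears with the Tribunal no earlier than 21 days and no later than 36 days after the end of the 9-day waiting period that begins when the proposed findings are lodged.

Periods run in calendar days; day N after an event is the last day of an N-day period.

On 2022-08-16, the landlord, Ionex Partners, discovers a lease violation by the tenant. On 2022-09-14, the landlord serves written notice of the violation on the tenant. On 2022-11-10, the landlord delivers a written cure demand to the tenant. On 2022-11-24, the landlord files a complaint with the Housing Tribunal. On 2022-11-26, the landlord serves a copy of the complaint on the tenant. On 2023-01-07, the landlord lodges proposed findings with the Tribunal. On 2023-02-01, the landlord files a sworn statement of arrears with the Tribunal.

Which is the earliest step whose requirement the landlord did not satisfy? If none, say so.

Step 6

Step 1: 30 days after 2022-08-16 (when the violation is discovered) is 2022-09-15; done 2022-09-14 — timely.
Step 2: the window is 22–54 days after 2022-09-19 (end of the 5-day objection period, which began when the written notice is served on 2022-09-14), so 2022-10-11 through 2022-11-12; 2022-11-10 falls inside that range.
Step 3: 7 days after 2022-11-18 (end of the 8-day waiting period, which began when the cure demand is delivered on 2022-11-10) is 2022-11-25; 2022-11-24 is within that limit.
Step 4: 7 days after 2022-11-24 (when the complaint is filed) is 2022-12-01; done 2022-11-26 — timely.
Step 5: the earliest permitted date is 38 days after 2022-11-26 (when the complaint is served), i.e. 2023-01-03; done 2023-01-07, after the minimum wait.
Step 6: the window is 21–36 days after 2023-01-16 (end of the 9-day waiting period, which began when the proposed findings are lodged on 2023-01-07), so 2023-02-06 through 2023-02-21; 2023-02-01 is 5 days too early.
Later steps need not be reached.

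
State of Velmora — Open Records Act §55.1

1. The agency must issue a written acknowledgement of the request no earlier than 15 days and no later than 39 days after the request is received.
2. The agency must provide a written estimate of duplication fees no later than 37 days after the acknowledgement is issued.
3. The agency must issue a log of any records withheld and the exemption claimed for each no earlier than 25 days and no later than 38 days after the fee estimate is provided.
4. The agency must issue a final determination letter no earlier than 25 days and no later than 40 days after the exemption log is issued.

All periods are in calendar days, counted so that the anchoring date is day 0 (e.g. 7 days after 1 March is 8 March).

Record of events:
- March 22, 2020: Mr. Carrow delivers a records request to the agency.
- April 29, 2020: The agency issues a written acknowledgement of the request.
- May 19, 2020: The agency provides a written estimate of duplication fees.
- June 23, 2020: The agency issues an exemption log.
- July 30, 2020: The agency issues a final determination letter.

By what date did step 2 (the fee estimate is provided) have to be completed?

June 5, 2020

Step 2 runs from April 29, 2020, when the acknowledgement is issued. 37 days after April 29, 2020 is June 5, 2020.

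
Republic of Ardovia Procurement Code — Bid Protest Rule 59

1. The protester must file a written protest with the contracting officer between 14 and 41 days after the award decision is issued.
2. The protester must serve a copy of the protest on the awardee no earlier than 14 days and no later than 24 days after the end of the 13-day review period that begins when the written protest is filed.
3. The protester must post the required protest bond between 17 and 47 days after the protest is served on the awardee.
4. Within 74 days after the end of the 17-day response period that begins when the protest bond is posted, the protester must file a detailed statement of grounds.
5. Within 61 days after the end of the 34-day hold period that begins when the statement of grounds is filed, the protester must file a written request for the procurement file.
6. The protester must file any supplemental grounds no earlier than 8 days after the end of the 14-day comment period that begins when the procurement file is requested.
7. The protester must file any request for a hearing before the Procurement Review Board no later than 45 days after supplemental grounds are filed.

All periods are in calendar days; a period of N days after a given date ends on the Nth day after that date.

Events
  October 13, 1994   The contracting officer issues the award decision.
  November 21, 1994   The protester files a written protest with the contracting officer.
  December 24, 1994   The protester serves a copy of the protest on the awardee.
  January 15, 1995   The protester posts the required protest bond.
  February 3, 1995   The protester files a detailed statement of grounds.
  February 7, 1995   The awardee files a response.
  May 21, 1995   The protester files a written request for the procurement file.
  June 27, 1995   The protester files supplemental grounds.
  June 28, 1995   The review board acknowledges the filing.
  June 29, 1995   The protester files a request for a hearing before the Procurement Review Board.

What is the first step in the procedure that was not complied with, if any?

Step 1 — 14 and 41 days from October 13, 1994 (when the award decision is issued) are October 27, 1994 and November 23, 1994 respectively; November 21, 1994 falls inside that range.
Step 2 — 14 and 24 days from December 4, 1994 (end of the 13-day review period, which began when the written protest is filed on November 21, 1994) are December 18, 1994 and December 28, 1994 respectively; done December 24, 1994 — within the window.
Step 3 — 17 and 47 days from December 24, 1994 (when the protest is served on the awardee) are January 10, 1995 and February 9, 1995 respectively; done January 15, 1995, which is between those dates.
Step 4 — counting 74 days from February 1, 1995 (end of the 17-day response period, which began when the protest bond is posted on January 15, 1995) gives a deadline of April 16, 1995; done February 3, 1995 — timely.
Step 5 — counting 61 days from March 9, 1995 (end of the 34-day hold period, which began when the statement of grounds is filed on February 3, 1995) gives a deadline of May 9, 1995; done May 21, 1995 — 12 days late.
That is the first point of non-compliance.

Step 5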